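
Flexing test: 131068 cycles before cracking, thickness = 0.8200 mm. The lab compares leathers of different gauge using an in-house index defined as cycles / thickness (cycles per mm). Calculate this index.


Formula: Index = cycles / thickness
Substituting: Index = 131068 / 0.8200
Result: 159839.0244 cycles/mm


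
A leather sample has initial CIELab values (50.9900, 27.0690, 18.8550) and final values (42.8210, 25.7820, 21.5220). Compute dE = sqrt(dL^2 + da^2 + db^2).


dL = -8.1690, da = -1.2870, db = 2.6670
dE = sqrt((-8.1690)^2 + (-1.2870)^2 + 2.6670^2) = 8.6892


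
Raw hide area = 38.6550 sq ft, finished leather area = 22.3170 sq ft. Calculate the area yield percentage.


Formula: Yield = finished / raw * 100
Substituting: Yield = 22.3170 / 38.6550 * 100
Result: 57.7338 %


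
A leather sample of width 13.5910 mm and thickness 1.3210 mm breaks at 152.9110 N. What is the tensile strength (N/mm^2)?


Formula: TS = force / (width * thickness)
Substituting: TS = 152.9110 / (13.5910 * 1.3210)
Result: 8.5170 N/mm^2


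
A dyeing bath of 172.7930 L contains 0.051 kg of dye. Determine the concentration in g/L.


Formula: Conc = dye_mass(kg) / volume(L) * 1000
Substituting: Conc = 0.051 / 172.7930 * 1000
Result: 0.2952 g/L


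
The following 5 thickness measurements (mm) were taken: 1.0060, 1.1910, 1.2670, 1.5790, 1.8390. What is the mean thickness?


Formula: Average = sum / n
Substituting: Average = 6.8820 / 5
Result: 1.3764 mm


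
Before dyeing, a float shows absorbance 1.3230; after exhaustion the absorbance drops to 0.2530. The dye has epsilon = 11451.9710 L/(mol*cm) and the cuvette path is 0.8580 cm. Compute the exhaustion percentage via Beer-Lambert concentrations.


c_initial = A_i / (epsilon * l) = 1.3230 / (11451.9710 * 0.8580) = 1.3465e-04 mol/L
c_final = A_f / (epsilon * l) = 0.2530 / (11451.9710 * 0.8580) = 2.5749e-05 mol/L
Exhaustion = (c_initial - c_final) / c_initial * 100 = (1.3465e-04 - 2.5749e-05) / 1.3465e-04 * 100 = 80.8768 %


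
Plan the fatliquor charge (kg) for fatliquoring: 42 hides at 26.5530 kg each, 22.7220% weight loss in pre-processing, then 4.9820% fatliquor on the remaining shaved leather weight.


Total_raw = N * avg_wt = 42 * 26.5530 = 1115.2260 kg
Substrate = Total_raw * (1 - loss/100) = 1115.2260 * (1 - 22.7220/100) = 861.8243 kg
Fat = Substrate * pct / 100 = 861.8243 * 4.9820 / 100 = 42.9361 kg


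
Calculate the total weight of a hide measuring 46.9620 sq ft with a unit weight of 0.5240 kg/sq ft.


Formula: Weight = area * weight_per_sqft
Substituting: Weight = 46.9620 * 0.5240
Result: 24.6081 kg


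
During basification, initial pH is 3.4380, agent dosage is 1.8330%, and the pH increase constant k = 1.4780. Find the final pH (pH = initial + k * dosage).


Formula: pH_final = pH_initial + k * base_pct
Substituting: pH_final = 3.4380 + 1.4780 * 1.8330
Result: 6.1472


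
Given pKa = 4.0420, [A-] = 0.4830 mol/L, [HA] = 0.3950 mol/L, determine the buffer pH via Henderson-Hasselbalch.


ratio = [A-] / [HA] = 0.4830 / 0.3950 = 1.2228
log10(ratio) = 0.08735
pH = pKa + log10(ratio) = 4.0420 + 0.08735 = 4.1294


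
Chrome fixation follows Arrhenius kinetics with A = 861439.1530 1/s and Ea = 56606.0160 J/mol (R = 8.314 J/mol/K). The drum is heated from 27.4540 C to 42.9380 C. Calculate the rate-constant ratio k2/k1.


T1 = 27.4540 + 273.15 = 300.6040 K; T2 = 42.9380 + 273.15 = 316.0880 K
k1 = A * exp(-Ea/(R*T1)) = 861439.1530 * exp(-56606.0160/(8.314*300.6040)) = 1.2551e-04 1/s
k2 = A * exp(-Ea/(R*T2)) = 861439.1530 * exp(-56606.0160/(8.314*316.0880)) = 3.8067e-04 1/s
k2/k1 = 3.8067e-04 / 1.2551e-04 = 3.0329


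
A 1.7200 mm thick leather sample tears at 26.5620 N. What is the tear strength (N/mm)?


Formula: Tear strength = force / thickness
Substituting: Tear strength = 26.5620 / 1.7200
Result: 15.4430 N/mm


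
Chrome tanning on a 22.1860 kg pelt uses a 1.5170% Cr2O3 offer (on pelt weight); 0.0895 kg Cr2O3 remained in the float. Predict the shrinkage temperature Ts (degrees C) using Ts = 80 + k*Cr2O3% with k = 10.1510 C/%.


Offered = pelt * offer_pct / 100 = 22.1860 * 1.5170 / 100 = 0.3366 kg
Uptake = offered - residual = 0.3366 - 0.0895 = 0.2471 kg
Cr2O3% on pelt = uptake / pelt * 100 = 0.2471 / 22.1860 * 100 = 1.1136 %
Ts = 80 + k * Cr2O3% = 80 + 10.1510 * 1.1136 = 91.3041 C


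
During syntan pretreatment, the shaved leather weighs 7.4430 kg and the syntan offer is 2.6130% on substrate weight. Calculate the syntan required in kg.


Formula: Syntan = substrate * pct / 100
Substituting: Syntan = 7.4430 * 2.6130 / 100
Result: 0.1945 kg


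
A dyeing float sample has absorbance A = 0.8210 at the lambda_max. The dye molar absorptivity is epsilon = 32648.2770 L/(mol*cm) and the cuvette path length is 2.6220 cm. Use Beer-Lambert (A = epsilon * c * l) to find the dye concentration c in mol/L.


Formula: c = A / (epsilon * l)
Substituting: c = 0.8210 / (32648.2770 * 2.6220)
Result: 9.5907e-06 mol/L


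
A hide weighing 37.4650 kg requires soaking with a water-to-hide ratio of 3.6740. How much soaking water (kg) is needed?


Formula: Water = hide_weight * ratio
Substituting: Water = 37.4650 * 3.6740
Result: 137.6464 kg


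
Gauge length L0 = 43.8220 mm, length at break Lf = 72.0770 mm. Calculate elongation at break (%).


Formula: Elongation = (Lf - L0) / L0 * 100
Substituting: Elongation = (72.0770 - 43.8220) / 43.8220 * 100
Result: 64.4767 %


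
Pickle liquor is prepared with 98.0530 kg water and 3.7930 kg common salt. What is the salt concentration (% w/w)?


Formula: Conc = salt / (water + salt) * 100
Substituting: Conc = 3.7930 / (98.0530 + 3.7930) * 100
Result: 3.7243 %


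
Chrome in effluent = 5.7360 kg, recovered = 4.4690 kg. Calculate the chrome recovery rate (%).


Formula: Recovery = recovered / input * 100
Substituting: Recovery = 4.4690 / 5.7360 * 100
Result: 77.9114 %


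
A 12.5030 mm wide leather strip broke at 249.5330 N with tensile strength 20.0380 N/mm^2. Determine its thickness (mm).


Formula: t = F / (TS * w)
Substituting: t = 249.5330 / (20.0380 * 12.5030)
Result: 0.9960 mm


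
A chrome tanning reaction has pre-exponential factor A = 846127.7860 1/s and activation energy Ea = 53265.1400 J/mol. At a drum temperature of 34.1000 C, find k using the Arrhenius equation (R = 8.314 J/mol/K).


T_K = T_C + 273.15 = 34.1000 + 273.15 = 307.2500 K
exponent = -Ea / (R * T_K) = -53265.1400 / (8.314 * 307.2500) = -20.8517
k = A * exp(exponent) = 846127.7860 * exp(-20.8517) = 7.4416e-04 1/s


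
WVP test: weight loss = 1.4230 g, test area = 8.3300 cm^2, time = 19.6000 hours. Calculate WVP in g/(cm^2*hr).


Formula: WVP = loss / (area * time)
Substituting: WVP = 1.4230 / (8.3300 * 19.6000)
Result: 0.00871573 g/(cm^2*hr)


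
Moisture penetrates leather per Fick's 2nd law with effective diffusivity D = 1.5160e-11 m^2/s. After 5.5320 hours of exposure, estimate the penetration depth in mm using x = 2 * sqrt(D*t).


t = 5.5320 hr * 3600 = 19915.2000 s
D * t = 1.5160e-11 * 19915.2000 = 3.0191e-07
x = 2 * sqrt(D*t) = 2 * sqrt(3.0191e-07) = 0.00109893 m = 1.0989 mm


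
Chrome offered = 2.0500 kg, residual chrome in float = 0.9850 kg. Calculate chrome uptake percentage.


Formula: Uptake = (offered - residual) / offered * 100
Substituting: Uptake = (2.0500 - 0.9850) / 2.0500 * 100
Result: 51.9512 %


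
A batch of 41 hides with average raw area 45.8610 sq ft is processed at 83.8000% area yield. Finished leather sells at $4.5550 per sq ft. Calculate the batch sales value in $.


Raw_total = N * avg_area = 41 * 45.8610 = 1880.3010 sq ft
Finished = Raw_total * yield / 100 = 1880.3010 * 83.8000 / 100 = 1575.6922 sq ft
Value = Finished * price = 1575.6922 * 4.5550 = 7177.2781 $


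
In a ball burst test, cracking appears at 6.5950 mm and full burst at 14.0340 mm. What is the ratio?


Formula: Ratio = crack / burst
Substituting: Ratio = 6.5950 / 14.0340
Result: 0.4699


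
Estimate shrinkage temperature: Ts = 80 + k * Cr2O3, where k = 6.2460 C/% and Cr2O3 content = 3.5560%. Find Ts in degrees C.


Formula: Ts = 80 + k * Cr2O3
Substituting: Ts = 80 + 6.2460 * 3.5560
Result: 102.2108 C


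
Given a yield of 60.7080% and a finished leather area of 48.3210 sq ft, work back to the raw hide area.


Formula: raw = finished * 100 / yield
Substituting: raw = 48.3210 * 100 / 60.7080
Result: 79.5958 sq ft


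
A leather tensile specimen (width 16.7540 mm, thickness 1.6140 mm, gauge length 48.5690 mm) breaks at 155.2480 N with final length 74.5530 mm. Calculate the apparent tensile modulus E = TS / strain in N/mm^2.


TS = F / (w * t) = 155.2480 / (16.7540 * 1.6140) = 5.7412 N/mm^2
strain = (Lf - L0) / L0 = (74.5530 - 48.5690) / 48.5690 = 0.5350
E = TS / strain = 5.7412 / 0.5350 = 10.7314 N/mm^2


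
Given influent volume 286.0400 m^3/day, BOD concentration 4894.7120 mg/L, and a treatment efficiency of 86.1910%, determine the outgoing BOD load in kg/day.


Load_in = volume * conc / 1000 = 286.0400 * 4894.7120 / 1000 = 1400.0834 kg/day
Removed = Load_in * eff / 100 = 1400.0834 * 86.1910 / 100 = 1206.7459 kg/day
Load_out = Load_in - Removed = 1400.0834 - 1206.7459 = 193.3375 kg/day


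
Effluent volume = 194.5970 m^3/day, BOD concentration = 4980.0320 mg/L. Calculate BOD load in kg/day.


Formula: BOD_load = volume * conc / 1000
Substituting: BOD_load = 194.5970 * 4980.0320 / 1000
Result: 969.0993 kg/day


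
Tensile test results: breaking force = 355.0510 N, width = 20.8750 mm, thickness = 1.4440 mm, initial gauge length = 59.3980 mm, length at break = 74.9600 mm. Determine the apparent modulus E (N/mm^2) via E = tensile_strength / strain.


TS = F / (w * t) = 355.0510 / (20.8750 * 1.4440) = 11.7787 N/mm^2
strain = (Lf - L0) / L0 = (74.9600 - 59.3980) / 59.3980 = 0.2620
E = TS / strain = 11.7787 / 0.2620 = 44.9576 N/mm^2


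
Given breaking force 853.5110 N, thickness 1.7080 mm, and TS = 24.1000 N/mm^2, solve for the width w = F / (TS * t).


Formula: w = F / (TS * t)
Substituting: w = 853.5110 / (24.1000 * 1.7080)
Result: 20.7350 mm


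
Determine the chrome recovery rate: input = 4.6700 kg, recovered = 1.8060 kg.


Formula: Recovery = recovered / input * 100
Substituting: Recovery = 1.8060 / 4.6700 * 100
Result: 38.6724 %


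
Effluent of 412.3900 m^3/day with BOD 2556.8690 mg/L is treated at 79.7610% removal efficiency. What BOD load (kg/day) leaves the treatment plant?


Load_in = volume * conc / 1000 = 412.3900 * 2556.8690 / 1000 = 1054.4272 kg/day
Removed = Load_in * eff / 100 = 1054.4272 * 79.7610 / 100 = 841.0217 kg/day
Load_out = Load_in - Removed = 1054.4272 - 841.0217 = 213.4055 kg/day


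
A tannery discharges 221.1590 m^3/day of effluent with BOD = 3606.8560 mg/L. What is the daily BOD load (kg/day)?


Formula: BOD_load = volume * conc / 1000
Substituting: BOD_load = 221.1590 * 3606.8560 / 1000
Result: 797.6887 kg/day


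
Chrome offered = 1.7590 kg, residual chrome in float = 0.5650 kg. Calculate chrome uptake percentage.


Formula: Uptake = (offered - residual) / offered * 100
Substituting: Uptake = (1.7590 - 0.5650) / 1.7590 * 100
Result: 67.8795 %


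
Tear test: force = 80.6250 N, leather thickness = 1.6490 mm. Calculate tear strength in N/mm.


Formula: Tear strength = force / thickness
Substituting: Tear strength = 80.6250 / 1.6490
Result: 48.8933 N/mm


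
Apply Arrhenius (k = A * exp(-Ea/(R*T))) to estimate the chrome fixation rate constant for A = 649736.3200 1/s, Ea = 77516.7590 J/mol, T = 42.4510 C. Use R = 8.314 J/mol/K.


T_K = T_C + 273.15 = 42.4510 + 273.15 = 315.6010 K
exponent = -Ea / (R * T_K) = -77516.7590 / (8.314 * 315.6010) = -29.5425
k = A * exp(exponent) = 649736.3200 * exp(-29.5425) = 9.6071e-08 1/s


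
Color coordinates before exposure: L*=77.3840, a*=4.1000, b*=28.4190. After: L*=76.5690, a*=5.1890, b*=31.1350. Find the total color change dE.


dL = -0.8150, da = 1.0890, db = 2.7160
dE = sqrt((-0.8150)^2 + 1.0890^2 + 2.7160^2) = 3.0376


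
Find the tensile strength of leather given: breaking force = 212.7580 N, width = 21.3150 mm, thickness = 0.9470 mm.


Formula: TS = force / (width * thickness)
Substituting: TS = 212.7580 / (21.3150 * 0.9470)
Result: 10.5402 N/mm^2


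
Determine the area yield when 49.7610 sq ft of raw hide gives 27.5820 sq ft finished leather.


Formula: Yield = finished / raw * 100
Substituting: Yield = 27.5820 / 49.7610 * 100
Result: 55.4290 %


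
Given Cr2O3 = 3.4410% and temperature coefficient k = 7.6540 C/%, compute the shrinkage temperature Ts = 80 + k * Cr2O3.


Formula: Ts = 80 + k * Cr2O3
Substituting: Ts = 80 + 7.6540 * 3.4410
Result: 106.3374 C


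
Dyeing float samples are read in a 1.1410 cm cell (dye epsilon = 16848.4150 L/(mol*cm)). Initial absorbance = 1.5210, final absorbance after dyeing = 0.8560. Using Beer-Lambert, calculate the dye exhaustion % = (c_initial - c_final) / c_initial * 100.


c_initial = A_i / (epsilon * l) = 1.5210 / (16848.4150 * 1.1410) = 7.9120e-05 mol/L
c_final = A_f / (epsilon * l) = 0.8560 / (16848.4150 * 1.1410) = 4.4528e-05 mol/L
Exhaustion = (c_initial - c_final) / c_initial * 100 = (7.9120e-05 - 4.4528e-05) / 7.9120e-05 * 100 = 43.7212 %


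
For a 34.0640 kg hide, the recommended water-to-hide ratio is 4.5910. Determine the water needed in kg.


Formula: Water = hide_weight * ratio
Substituting: Water = 34.0640 * 4.5910
Result: 156.3878 kg


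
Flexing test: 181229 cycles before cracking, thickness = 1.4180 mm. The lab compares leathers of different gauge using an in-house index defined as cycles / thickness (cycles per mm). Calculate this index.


Formula: Index = cycles / thickness
Substituting: Index = 181229 / 1.4180
Result: 127806.0649 cycles/mm


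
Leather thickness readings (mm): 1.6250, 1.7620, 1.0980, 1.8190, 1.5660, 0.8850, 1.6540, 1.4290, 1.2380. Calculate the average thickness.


Formula: Average = sum / n
Substituting: Average = 13.0760 / 9
Result: 1.4529 mm


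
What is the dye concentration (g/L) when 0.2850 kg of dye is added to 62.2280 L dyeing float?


Formula: Conc = dye_mass(kg) / volume(L) * 1000
Substituting: Conc = 0.2850 / 62.2280 * 1000
Result: 4.5799 g/L


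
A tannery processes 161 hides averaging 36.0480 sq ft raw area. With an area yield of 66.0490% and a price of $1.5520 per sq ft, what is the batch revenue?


Raw_total = N * avg_area = 161 * 36.0480 = 5803.7280 sq ft
Finished = Raw_total * yield / 100 = 5803.7280 * 66.0490 / 100 = 3833.3043 sq ft
Value = Finished * price = 3833.3043 * 1.5520 = 5949.2883 $


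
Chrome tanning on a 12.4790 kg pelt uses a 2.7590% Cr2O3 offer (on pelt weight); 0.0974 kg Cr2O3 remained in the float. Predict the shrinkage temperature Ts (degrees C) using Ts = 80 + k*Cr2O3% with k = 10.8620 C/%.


Offered = pelt * offer_pct / 100 = 12.4790 * 2.7590 / 100 = 0.3443 kg
Uptake = offered - residual = 0.3443 - 0.0974 = 0.2469 kg
Cr2O3% on pelt = uptake / pelt * 100 = 0.2469 / 12.4790 * 100 = 1.9785 %
Ts = 80 + k * Cr2O3% = 80 + 10.8620 * 1.9785 = 101.4903 C


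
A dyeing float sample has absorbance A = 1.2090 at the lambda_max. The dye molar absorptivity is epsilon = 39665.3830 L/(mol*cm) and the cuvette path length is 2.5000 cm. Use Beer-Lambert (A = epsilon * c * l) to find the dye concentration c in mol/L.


Formula: c = A / (epsilon * l)
Substituting: c = 1.2090 / (39665.3830 * 2.5000)
Result: 1.2192e-05 mol/L


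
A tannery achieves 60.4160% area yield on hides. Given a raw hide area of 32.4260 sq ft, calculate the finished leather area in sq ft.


Formula: finished = raw * yield / 100
Substituting: finished = 32.4260 * 60.4160 / 100
Result: 19.5905 sq ft


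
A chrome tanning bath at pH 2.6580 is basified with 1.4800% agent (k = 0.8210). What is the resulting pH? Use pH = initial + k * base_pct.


Formula: pH_final = pH_initial + k * base_pct
Substituting: pH_final = 2.6580 + 0.8210 * 1.4800
Result: 3.8731


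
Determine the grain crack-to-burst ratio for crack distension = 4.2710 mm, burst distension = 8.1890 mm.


Formula: Ratio = crack / burst
Substituting: Ratio = 4.2710 / 8.1890
Result: 0.5216


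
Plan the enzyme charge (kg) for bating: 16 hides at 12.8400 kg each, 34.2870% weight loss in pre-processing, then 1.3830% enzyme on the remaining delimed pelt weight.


Total_raw = N * avg_wt = 16 * 12.8400 = 205.4400 kg
Substrate = Total_raw * (1 - loss/100) = 205.4400 * (1 - 34.2870/100) = 135.0008 kg
Enzyme = Substrate * pct / 100 = 135.0008 * 1.3830 / 100 = 1.8671 kg


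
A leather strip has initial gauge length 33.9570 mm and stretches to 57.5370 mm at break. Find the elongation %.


Formula: Elongation = (Lf - L0) / L0 * 100
Substituting: Elongation = (57.5370 - 33.9570) / 33.9570 * 100
Result: 69.4408 %


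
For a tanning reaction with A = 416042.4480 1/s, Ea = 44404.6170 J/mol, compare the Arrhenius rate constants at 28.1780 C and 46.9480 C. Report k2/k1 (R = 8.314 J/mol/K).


T1 = 28.1780 + 273.15 = 301.3280 K; T2 = 46.9480 + 273.15 = 320.0980 K
k1 = A * exp(-Ea/(R*T1)) = 416042.4480 * exp(-44404.6170/(8.314*301.3280)) = 0.00834455 1/s
k2 = A * exp(-Ea/(R*T2)) = 416042.4480 * exp(-44404.6170/(8.314*320.0980)) = 0.0235931 1/s
k2/k1 = 0.0235931 / 0.00834455 = 2.8274


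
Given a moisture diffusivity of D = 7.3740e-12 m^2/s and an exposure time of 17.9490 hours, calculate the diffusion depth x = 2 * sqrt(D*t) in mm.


t = 17.9490 hr * 3600 = 64616.4000 s
D * t = 7.3740e-12 * 64616.4000 = 4.7648e-07
x = 2 * sqrt(D*t) = 2 * sqrt(4.7648e-07) = 0.00138055 m = 1.3806 mm


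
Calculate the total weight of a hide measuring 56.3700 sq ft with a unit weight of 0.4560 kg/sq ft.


Formula: Weight = area * weight_per_sqft
Substituting: Weight = 56.3700 * 0.4560
Result: 25.7047 kg


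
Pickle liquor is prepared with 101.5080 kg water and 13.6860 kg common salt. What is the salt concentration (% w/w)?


Formula: Conc = salt / (water + salt) * 100
Substituting: Conc = 13.6860 / (101.5080 + 13.6860) * 100
Result: 11.8808 %


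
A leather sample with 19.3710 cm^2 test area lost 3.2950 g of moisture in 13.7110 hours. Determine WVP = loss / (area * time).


Formula: WVP = loss / (area * time)
Substituting: WVP = 3.2950 / (19.3710 * 13.7110)
Result: 0.0124061 g/(cm^2*hr)


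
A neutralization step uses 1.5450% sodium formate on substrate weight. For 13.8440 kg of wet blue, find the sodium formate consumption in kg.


Formula: Neutralizer = substrate * pct / 100
Substituting: Neutralizer = 13.8440 * 1.5450 / 100
Result: 0.2139 kg


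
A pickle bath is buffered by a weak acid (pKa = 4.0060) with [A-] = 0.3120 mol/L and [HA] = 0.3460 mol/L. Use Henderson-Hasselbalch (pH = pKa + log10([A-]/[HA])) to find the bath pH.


ratio = [A-] / [HA] = 0.3120 / 0.3460 = 0.9017
log10(ratio) = -0.0449215
pH = pKa + log10(ratio) = 4.0060 - 0.0449215 = 3.9611


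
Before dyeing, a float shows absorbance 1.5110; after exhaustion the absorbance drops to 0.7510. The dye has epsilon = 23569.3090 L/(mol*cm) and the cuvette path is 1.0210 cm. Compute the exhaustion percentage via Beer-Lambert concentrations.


c_initial = A_i / (epsilon * l) = 1.5110 / (23569.3090 * 1.0210) = 6.2790e-05 mol/L
c_final = A_f / (epsilon * l) = 0.7510 / (23569.3090 * 1.0210) = 3.1208e-05 mol/L
Exhaustion = (c_initial - c_final) / c_initial * 100 = (6.2790e-05 - 3.1208e-05) / 6.2790e-05 * 100 = 50.2978 %


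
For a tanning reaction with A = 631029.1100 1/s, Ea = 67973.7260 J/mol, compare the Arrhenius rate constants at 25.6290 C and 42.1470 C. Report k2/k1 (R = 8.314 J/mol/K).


T1 = 25.6290 + 273.15 = 298.7790 K; T2 = 42.1470 + 273.15 = 315.2970 K
k1 = A * exp(-Ea/(R*T1)) = 631029.1100 * exp(-67973.7260/(8.314*298.7790)) = 8.2409e-07 1/s
k2 = A * exp(-Ea/(R*T2)) = 631029.1100 * exp(-67973.7260/(8.314*315.2970)) = 3.4560e-06 1/s
k2/k1 = 3.4560e-06 / 8.2409e-07 = 4.1936


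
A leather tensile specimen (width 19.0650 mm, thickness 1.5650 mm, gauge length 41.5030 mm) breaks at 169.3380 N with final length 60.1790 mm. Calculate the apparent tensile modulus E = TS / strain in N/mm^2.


TS = F / (w * t) = 169.3380 / (19.0650 * 1.5650) = 5.6755 N/mm^2
strain = (Lf - L0) / L0 = (60.1790 - 41.5030) / 41.5030 = 0.4500
E = TS / strain = 5.6755 / 0.4500 = 12.6124 N/mm^2


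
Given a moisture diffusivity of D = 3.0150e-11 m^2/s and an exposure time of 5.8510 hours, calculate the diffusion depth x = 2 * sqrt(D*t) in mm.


t = 5.8510 hr * 3600 = 21063.6000 s
D * t = 3.0150e-11 * 21063.6000 = 6.3507e-07
x = 2 * sqrt(D*t) = 2 * sqrt(6.3507e-07) = 0.00159382 m = 1.5938 mm


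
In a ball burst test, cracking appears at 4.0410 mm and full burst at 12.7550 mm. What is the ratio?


Formula: Ratio = crack / burst
Substituting: Ratio = 4.0410 / 12.7550
Result: 0.3168


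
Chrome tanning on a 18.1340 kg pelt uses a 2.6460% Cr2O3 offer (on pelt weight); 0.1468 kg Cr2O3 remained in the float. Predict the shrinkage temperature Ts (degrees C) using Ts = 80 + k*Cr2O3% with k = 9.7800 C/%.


Offered = pelt * offer_pct / 100 = 18.1340 * 2.6460 / 100 = 0.4798 kg
Uptake = offered - residual = 0.4798 - 0.1468 = 0.3330 kg
Cr2O3% on pelt = uptake / pelt * 100 = 0.3330 / 18.1340 * 100 = 1.8365 %
Ts = 80 + k * Cr2O3% = 80 + 9.7800 * 1.8365 = 97.9607 C


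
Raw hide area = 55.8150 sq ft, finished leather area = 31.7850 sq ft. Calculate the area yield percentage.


Formula: Yield = finished / raw * 100
Substituting: Yield = 31.7850 / 55.8150 * 100
Result: 56.9471 %


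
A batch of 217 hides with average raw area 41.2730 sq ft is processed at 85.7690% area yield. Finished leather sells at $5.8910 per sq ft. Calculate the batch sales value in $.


Raw_total = N * avg_area = 217 * 41.2730 = 8956.2410 sq ft
Finished = Raw_total * yield / 100 = 8956.2410 * 85.7690 / 100 = 7681.6783 sq ft
Value = Finished * price = 7681.6783 * 5.8910 = 45252.7671 $


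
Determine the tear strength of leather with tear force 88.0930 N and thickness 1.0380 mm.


Formula: Tear strength = force / thickness
Substituting: Tear strength = 88.0930 / 1.0380
Result: 84.8680 N/mm


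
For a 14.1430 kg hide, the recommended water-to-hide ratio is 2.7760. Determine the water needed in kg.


Formula: Water = hide_weight * ratio
Substituting: Water = 14.1430 * 2.7760
Result: 39.2610 kg


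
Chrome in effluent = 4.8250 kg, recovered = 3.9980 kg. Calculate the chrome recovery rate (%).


Formula: Recovery = recovered / input * 100
Substituting: Recovery = 3.9980 / 4.8250 * 100
Result: 82.8601 %


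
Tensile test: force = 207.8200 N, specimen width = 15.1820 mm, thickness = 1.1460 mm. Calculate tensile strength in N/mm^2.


Formula: TS = force / (width * thickness)
Substituting: TS = 207.8200 / (15.1820 * 1.1460)
Result: 11.9447 N/mm^2


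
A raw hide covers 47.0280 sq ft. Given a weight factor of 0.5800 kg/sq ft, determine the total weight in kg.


Formula: Weight = area * weight_per_sqft
Substituting: Weight = 47.0280 * 0.5800
Result: 27.2762 kg


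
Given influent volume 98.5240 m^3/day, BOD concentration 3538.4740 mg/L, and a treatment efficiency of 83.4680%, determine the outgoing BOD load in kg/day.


Load_in = volume * conc / 1000 = 98.5240 * 3538.4740 / 1000 = 348.6246 kg/day
Removed = Load_in * eff / 100 = 348.6246 * 83.4680 / 100 = 290.9900 kg/day
Load_out = Load_in - Removed = 348.6246 - 290.9900 = 57.6346 kg/day


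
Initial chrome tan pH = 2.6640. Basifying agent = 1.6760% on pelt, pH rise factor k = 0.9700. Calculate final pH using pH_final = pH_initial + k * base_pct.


Formula: pH_final = pH_initial + k * base_pct
Substituting: pH_final = 2.6640 + 0.9700 * 1.6760
Result: 4.2897


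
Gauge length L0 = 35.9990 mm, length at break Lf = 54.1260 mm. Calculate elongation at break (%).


Formula: Elongation = (Lf - L0) / L0 * 100
Substituting: Elongation = (54.1260 - 35.9990) / 35.9990 * 100
Result: 50.3542 %


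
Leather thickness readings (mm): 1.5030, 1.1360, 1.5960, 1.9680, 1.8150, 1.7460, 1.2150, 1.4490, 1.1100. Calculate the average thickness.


Formula: Average = sum / n
Substituting: Average = 13.5380 / 9
Result: 1.5042 mm


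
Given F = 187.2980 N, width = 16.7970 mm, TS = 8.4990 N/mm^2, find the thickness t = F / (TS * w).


Formula: t = F / (TS * w)
Substituting: t = 187.2980 / (8.4990 * 16.7970)
Result: 1.3120 mm


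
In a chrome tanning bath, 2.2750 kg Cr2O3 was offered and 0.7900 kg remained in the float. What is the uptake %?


Formula: Uptake = (offered - residual) / offered * 100
Substituting: Uptake = (2.2750 - 0.7900) / 2.2750 * 100
Result: 65.2747 %


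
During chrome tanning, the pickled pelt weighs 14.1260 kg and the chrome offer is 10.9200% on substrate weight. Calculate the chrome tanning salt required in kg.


Formula: Chrome = substrate * pct / 100
Substituting: Chrome = 14.1260 * 10.9200 / 100
Result: 1.5426 kg


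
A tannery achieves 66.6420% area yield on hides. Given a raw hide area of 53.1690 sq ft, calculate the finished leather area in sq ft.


Formula: finished = raw * yield / 100
Substituting: finished = 53.1690 * 66.6420 / 100
Result: 35.4329 sq ft


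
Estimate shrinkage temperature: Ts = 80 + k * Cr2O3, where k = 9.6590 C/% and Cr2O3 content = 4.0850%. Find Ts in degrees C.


Formula: Ts = 80 + k * Cr2O3
Substituting: Ts = 80 + 9.6590 * 4.0850
Result: 119.4570 C


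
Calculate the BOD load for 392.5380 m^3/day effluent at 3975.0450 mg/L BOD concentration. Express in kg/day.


Formula: BOD_load = volume * conc / 1000
Substituting: BOD_load = 392.5380 * 3975.0450 / 1000
Result: 1560.3562 kg/day


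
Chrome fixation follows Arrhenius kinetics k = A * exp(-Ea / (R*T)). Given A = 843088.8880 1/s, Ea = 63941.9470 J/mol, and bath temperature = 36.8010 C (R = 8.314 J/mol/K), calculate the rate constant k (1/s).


T_K = T_C + 273.15 = 36.8010 + 273.15 = 309.9510 K
exponent = -Ea / (R * T_K) = -63941.9470 / (8.314 * 309.9510) = -24.8132
k = A * exp(exponent) = 843088.8880 * exp(-24.8132) = 1.4114e-05 1/s


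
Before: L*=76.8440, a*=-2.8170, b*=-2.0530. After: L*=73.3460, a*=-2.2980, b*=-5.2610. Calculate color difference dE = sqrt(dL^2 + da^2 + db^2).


dL = -3.4980, da = 0.5190, db = -3.2080
dE = sqrt((-3.4980)^2 + 0.5190^2 + (-3.2080)^2) = 4.7746


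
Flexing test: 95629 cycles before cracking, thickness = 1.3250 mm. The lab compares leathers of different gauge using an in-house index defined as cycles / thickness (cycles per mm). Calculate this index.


Formula: Index = cycles / thickness
Substituting: Index = 95629 / 1.3250
Result: 72172.8302 cycles/mm


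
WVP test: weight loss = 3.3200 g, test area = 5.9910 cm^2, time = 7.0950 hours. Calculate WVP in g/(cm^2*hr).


Formula: WVP = loss / (area * time)
Substituting: WVP = 3.3200 / (5.9910 * 7.0950)
Result: 0.0781064 g/(cm^2*hr)


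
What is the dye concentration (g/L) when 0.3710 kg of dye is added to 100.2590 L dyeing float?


Formula: Conc = dye_mass(kg) / volume(L) * 1000
Substituting: Conc = 0.3710 / 100.2590 * 1000
Result: 3.7004 g/L


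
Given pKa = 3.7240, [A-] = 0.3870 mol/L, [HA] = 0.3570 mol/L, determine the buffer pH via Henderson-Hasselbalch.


ratio = [A-] / [HA] = 0.3870 / 0.3570 = 1.0840
log10(ratio) = 0.0350427
pH = pKa + log10(ratio) = 3.7240 + 0.0350427 = 3.7590


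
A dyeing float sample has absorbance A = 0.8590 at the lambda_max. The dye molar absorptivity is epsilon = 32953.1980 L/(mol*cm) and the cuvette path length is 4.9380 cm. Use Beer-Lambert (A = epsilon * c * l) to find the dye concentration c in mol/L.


Formula: c = A / (epsilon * l)
Substituting: c = 0.8590 / (32953.1980 * 4.9380)
Result: 5.2789e-06 mol/L


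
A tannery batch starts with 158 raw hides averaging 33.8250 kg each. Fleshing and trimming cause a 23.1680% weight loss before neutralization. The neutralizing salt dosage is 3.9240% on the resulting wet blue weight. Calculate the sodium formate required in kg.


Total_raw = N * avg_wt = 158 * 33.8250 = 5344.3500 kg
Substrate = Total_raw * (1 - loss/100) = 5344.3500 * (1 - 23.1680/100) = 4106.1710 kg
Neutralizer = Substrate * pct / 100 = 4106.1710 * 3.9240 / 100 = 161.1261 kg


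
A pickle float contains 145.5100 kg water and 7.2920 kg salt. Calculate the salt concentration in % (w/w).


Formula: Conc = salt / (water + salt) * 100
Substituting: Conc = 7.2920 / (145.5100 + 7.2920) * 100
Result: 4.7722 %


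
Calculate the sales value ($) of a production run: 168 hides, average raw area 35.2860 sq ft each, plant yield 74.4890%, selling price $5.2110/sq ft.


Raw_total = N * avg_area = 168 * 35.2860 = 5928.0480 sq ft
Finished = Raw_total * yield / 100 = 5928.0480 * 74.4890 / 100 = 4415.7437 sq ft
Value = Finished * price = 4415.7437 * 5.2110 = 23010.4403 $


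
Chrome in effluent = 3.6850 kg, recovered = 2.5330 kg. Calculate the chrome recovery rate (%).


Formula: Recovery = recovered / input * 100
Substituting: Recovery = 2.5330 / 3.6850 * 100
Result: 68.7381 %


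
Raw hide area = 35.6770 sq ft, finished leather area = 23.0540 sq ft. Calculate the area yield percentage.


Formula: Yield = finished / raw * 100
Substituting: Yield = 23.0540 / 35.6770 * 100
Result: 64.6187 %


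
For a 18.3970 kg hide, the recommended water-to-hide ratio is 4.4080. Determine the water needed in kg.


Formula: Water = hide_weight * ratio
Substituting: Water = 18.3970 * 4.4080
Result: 81.0940 kg


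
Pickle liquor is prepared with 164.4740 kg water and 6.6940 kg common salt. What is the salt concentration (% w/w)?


Formula: Conc = salt / (water + salt) * 100
Substituting: Conc = 6.6940 / (164.4740 + 6.6940) * 100
Result: 3.9108 %


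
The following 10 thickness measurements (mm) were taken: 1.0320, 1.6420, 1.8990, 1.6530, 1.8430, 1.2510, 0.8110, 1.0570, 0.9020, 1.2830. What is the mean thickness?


Formula: Average = sum / n
Substituting: Average = 13.3730 / 10
Result: 1.3373 mm


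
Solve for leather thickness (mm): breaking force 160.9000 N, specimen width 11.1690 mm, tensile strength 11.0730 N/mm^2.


Formula: t = F / (TS * w)
Substituting: t = 160.9000 / (11.0730 * 11.1690)
Result: 1.3010 mm


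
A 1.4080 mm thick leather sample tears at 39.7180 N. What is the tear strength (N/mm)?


Formula: Tear strength = force / thickness
Substituting: Tear strength = 39.7180 / 1.4080
Result: 28.2088 N/mm


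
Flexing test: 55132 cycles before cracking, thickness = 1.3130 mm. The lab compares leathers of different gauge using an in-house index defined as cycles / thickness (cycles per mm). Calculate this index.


Formula: Index = cycles / thickness
Substituting: Index = 55132 / 1.3130
Result: 41989.3374 cycles/mm


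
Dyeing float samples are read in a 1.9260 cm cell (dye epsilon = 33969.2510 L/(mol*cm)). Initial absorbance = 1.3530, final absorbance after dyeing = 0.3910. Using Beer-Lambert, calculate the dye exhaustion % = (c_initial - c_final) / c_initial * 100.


c_initial = A_i / (epsilon * l) = 1.3530 / (33969.2510 * 1.9260) = 2.0680e-05 mol/L
c_final = A_f / (epsilon * l) = 0.3910 / (33969.2510 * 1.9260) = 5.9763e-06 mol/L
Exhaustion = (c_initial - c_final) / c_initial * 100 = (2.0680e-05 - 5.9763e-06) / 2.0680e-05 * 100 = 71.1013 %


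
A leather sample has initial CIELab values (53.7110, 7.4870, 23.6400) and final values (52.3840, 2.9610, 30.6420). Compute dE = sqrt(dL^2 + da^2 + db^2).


dL = -1.3270, da = -4.5260, db = 7.0020
dE = sqrt((-1.3270)^2 + (-4.5260)^2 + 7.0020^2) = 8.4424


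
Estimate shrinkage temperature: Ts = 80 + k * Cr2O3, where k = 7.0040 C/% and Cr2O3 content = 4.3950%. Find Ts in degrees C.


Formula: Ts = 80 + k * Cr2O3
Substituting: Ts = 80 + 7.0040 * 4.3950
Result: 110.7826 C


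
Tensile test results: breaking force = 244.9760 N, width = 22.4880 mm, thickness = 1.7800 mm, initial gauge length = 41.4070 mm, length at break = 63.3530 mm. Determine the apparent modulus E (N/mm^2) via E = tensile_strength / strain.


TS = F / (w * t) = 244.9760 / (22.4880 * 1.7800) = 6.1200 N/mm^2
strain = (Lf - L0) / L0 = (63.3530 - 41.4070) / 41.4070 = 0.5300
E = TS / strain = 6.1200 / 0.5300 = 11.5471 N/mm^2


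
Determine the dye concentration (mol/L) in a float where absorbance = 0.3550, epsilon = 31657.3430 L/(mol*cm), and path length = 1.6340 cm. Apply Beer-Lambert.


Formula: c = A / (epsilon * l)
Substituting: c = 0.3550 / (31657.3430 * 1.6340)
Result: 6.8628e-06 mol/L


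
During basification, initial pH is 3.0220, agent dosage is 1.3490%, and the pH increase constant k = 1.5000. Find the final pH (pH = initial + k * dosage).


Formula: pH_final = pH_initial + k * base_pct
Substituting: pH_final = 3.0220 + 1.5000 * 1.3490
Result: 5.0455


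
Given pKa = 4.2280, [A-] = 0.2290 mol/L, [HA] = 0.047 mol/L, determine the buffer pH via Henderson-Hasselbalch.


ratio = [A-] / [HA] = 0.2290 / 0.047 = 4.8723
log10(ratio) = 0.6877
pH = pKa + log10(ratio) = 4.2280 + 0.6877 = 4.9157


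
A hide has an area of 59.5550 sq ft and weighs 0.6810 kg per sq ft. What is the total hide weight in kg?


Formula: Weight = area * weight_per_sqft
Substituting: Weight = 59.5550 * 0.6810
Result: 40.5570 kg


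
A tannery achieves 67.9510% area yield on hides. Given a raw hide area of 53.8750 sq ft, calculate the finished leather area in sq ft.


Formula: finished = raw * yield / 100
Substituting: finished = 53.8750 * 67.9510 / 100
Result: 36.6086 sq ft


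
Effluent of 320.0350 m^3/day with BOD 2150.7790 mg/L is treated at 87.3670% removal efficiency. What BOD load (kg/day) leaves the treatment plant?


Load_in = volume * conc / 1000 = 320.0350 * 2150.7790 / 1000 = 688.3246 kg/day
Removed = Load_in * eff / 100 = 688.3246 * 87.3670 / 100 = 601.3685 kg/day
Load_out = Load_in - Removed = 688.3246 - 601.3685 = 86.9560 kg/day


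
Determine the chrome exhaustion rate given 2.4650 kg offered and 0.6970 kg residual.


Formula: Uptake = (offered - residual) / offered * 100
Substituting: Uptake = (2.4650 - 0.6970) / 2.4650 * 100
Result: 71.7241 %


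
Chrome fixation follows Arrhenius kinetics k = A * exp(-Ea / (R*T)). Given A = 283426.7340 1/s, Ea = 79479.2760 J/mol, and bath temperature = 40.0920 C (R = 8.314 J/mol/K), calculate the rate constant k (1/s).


T_K = T_C + 273.15 = 40.0920 + 273.15 = 313.2420 K
exponent = -Ea / (R * T_K) = -79479.2760 / (8.314 * 313.2420) = -30.5185
k = A * exp(exponent) = 283426.7340 * exp(-30.5185) = 1.5791e-08 1/s


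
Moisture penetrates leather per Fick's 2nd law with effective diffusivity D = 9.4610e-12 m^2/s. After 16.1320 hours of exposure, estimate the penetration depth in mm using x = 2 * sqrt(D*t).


t = 16.1320 hr * 3600 = 58075.2000 s
D * t = 9.4610e-12 * 58075.2000 = 5.4945e-07
x = 2 * sqrt(D*t) = 2 * sqrt(5.4945e-07) = 0.0014825 m = 1.4825 mm


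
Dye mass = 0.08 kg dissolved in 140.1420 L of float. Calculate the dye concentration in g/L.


Formula: Conc = dye_mass(kg) / volume(L) * 1000
Substituting: Conc = 0.08 / 140.1420 * 1000
Result: 0.5708 g/L


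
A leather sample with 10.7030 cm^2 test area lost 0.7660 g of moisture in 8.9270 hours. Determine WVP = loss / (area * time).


Formula: WVP = loss / (area * time)
Substituting: WVP = 0.7660 / (10.7030 * 8.9270)
Result: 0.00801711 g/(cm^2*hr)


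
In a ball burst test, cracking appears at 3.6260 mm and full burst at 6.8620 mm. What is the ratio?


Formula: Ratio = crack / burst
Substituting: Ratio = 3.6260 / 6.8620
Result: 0.5284


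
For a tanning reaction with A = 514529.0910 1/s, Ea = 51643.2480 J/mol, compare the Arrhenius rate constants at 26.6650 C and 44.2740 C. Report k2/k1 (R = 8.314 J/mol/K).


T1 = 26.6650 + 273.15 = 299.8150 K; T2 = 44.2740 + 273.15 = 317.4240 K
k1 = A * exp(-Ea/(R*T1)) = 514529.0910 * exp(-51643.2480/(8.314*299.8150)) = 5.1719e-04 1/s
k2 = A * exp(-Ea/(R*T2)) = 514529.0910 * exp(-51643.2480/(8.314*317.4240)) = 0.00163229 1/s
k2/k1 = 0.00163229 / 5.1719e-04 = 3.1561


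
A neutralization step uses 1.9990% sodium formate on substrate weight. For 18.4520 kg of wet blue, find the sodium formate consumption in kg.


Formula: Neutralizer = substrate * pct / 100
Substituting: Neutralizer = 18.4520 * 1.9990 / 100
Result: 0.3689 kg


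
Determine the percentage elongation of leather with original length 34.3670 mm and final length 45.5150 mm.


Formula: Elongation = (Lf - L0) / L0 * 100
Substituting: Elongation = (45.5150 - 34.3670) / 34.3670 * 100
Result: 32.4381 %


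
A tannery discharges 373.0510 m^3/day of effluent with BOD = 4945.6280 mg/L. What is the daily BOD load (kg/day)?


Formula: BOD_load = volume * conc / 1000
Substituting: BOD_load = 373.0510 * 4945.6280 / 1000
Result: 1844.9715 kg/day


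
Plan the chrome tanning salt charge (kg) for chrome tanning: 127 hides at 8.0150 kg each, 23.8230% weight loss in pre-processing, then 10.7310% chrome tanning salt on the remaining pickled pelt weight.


Total_raw = N * avg_wt = 127 * 8.0150 = 1017.9050 kg
Substrate = Total_raw * (1 - loss/100) = 1017.9050 * (1 - 23.8230/100) = 775.4095 kg
Chrome = Substrate * pct / 100 = 775.4095 * 10.7310 / 100 = 83.2092 kg


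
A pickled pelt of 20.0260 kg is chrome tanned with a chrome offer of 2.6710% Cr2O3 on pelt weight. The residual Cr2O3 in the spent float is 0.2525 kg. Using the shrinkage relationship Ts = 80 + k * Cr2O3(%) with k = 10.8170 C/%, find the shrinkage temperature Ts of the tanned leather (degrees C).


Offered = pelt * offer_pct / 100 = 20.0260 * 2.6710 / 100 = 0.5349 kg
Uptake = offered - residual = 0.5349 - 0.2525 = 0.2824 kg
Cr2O3% on pelt = uptake / pelt * 100 = 0.2824 / 20.0260 * 100 = 1.4101 %
Ts = 80 + k * Cr2O3% = 80 + 10.8170 * 1.4101 = 95.2535 C


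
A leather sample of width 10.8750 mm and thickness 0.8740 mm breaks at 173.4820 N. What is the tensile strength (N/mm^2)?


Formula: TS = force / (width * thickness)
Substituting: TS = 173.4820 / (10.8750 * 0.8740)
Result: 18.2521 N/mm^2


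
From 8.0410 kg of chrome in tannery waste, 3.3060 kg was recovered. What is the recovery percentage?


Formula: Recovery = recovered / input * 100
Substituting: Recovery = 3.3060 / 8.0410 * 100
Result: 41.1143 %


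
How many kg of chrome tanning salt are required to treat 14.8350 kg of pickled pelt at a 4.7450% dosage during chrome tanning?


Formula: Chrome = substrate * pct / 100
Substituting: Chrome = 14.8350 * 4.7450 / 100
Result: 0.7039 kg


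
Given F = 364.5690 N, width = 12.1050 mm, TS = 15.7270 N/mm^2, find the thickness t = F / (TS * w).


Formula: t = F / (TS * w)
Substituting: t = 364.5690 / (15.7270 * 12.1050)
Result: 1.9150 mm


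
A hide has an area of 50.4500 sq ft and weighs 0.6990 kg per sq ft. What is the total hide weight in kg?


Formula: Weight = area * weight_per_sqft
Substituting: Weight = 50.4500 * 0.6990
Result: 35.2645 kg


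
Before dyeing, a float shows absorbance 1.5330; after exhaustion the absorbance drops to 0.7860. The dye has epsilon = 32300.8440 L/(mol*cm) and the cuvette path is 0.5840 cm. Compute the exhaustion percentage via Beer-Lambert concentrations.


c_initial = A_i / (epsilon * l) = 1.5330 / (32300.8440 * 0.5840) = 8.1267e-05 mol/L
c_final = A_f / (epsilon * l) = 0.7860 / (32300.8440 * 0.5840) = 4.1667e-05 mol/L
Exhaustion = (c_initial - c_final) / c_initial * 100 = (8.1267e-05 - 4.1667e-05) / 8.1267e-05 * 100 = 48.7280 %


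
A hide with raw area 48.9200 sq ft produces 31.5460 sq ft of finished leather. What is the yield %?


Formula: Yield = finished / raw * 100
Substituting: Yield = 31.5460 / 48.9200 * 100
Result: 64.4849 %


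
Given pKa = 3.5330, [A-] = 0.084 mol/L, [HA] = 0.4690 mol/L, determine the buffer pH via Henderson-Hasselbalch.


ratio = [A-] / [HA] = 0.084 / 0.4690 = 0.1791
log10(ratio) = -0.7469
pH = pKa + log10(ratio) = 3.5330 - 0.7469 = 2.7861


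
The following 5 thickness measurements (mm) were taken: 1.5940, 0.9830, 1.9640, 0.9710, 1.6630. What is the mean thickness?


Formula: Average = sum / n
Substituting: Average = 7.1750 / 5
Result: 1.4350 mm
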